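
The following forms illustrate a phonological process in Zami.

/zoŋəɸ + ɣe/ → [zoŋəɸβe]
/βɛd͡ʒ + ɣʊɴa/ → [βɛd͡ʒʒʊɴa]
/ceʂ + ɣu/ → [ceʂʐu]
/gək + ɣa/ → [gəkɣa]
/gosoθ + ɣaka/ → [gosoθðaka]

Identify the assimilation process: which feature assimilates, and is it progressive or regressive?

progressive place assimilation

Underlying /ɣ/ is realised as [β] next to /ɸ/; /ɸ/ itself does not change.
The change velar → bilabial matches the place of the preceding /ɸ/, identifying this as place assimilation.
Manner and voice are unchanged, so the assimilation is partial, not total.
The same holds elsewhere in the data: /ɣ/ → [ʒ] after /d͡ʒ/ (velar → postalveolar, matching postalveolar); /ɣ/ → [ʐ] after /ʂ/ (velar → retroflex, matching retroflex); /ɣ/ → [ð] after /θ/ (velar → dental, matching dental) — only place changes, and always toward the preceding segment.
Nothing changes in [gəkɣa]: there the adjacent consonants already agree in place (/ɣ/ and /k/ are both velar), so this form is consistent with the same rule.
Since the segment that changes follows the conditioning segment, the assimilation is progressive.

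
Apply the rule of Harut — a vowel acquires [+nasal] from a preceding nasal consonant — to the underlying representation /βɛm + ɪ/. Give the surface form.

The vowel /ɪ/ is adjacent to the preceding nasal /m/, so it acquires [+nasal] and surfaces as [ɪ̃].

[βɛmɪ̃]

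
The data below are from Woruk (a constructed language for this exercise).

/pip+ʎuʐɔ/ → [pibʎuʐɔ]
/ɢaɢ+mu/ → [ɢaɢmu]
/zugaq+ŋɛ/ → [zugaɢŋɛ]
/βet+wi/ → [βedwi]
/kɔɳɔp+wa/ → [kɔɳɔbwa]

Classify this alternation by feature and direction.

regressive voicing assimilation

The segment that alternates is /p/, which surfaces as [b] when adjacent to /ʎ/.
/p/ is voiceless while /ʎ/ is voiced; the output [b] is voiced, matching the trigger — so the feature that spreads is voicing.
Place and manner are unchanged, so the assimilation is partial, not total.
The other alternating forms pattern the same way: /q/ → [ɢ] before /ŋ/ (voiceless → voiced, matching voiced); /t/ → [d] before /w/ (voiceless → voiced, matching voiced); /p/ → [b] before /w/ (voiceless → voiced, matching voiced) — only voicing changes, and always toward the following segment.
No alternation appears in [ɢaɢmu]: there the adjacent consonants already agree in voicing (/ɢ/ and /m/ are both voiced), so this form is consistent with the same rule.
Since the segment that changes precedes the conditioning segment, the assimilation is regressive.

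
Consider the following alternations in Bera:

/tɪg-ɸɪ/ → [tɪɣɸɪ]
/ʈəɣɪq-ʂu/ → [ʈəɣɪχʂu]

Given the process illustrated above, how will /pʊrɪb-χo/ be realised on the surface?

[pʊrɪβχo]

The data show regressive manner assimilation: /g/ → [ɣ] before /ɸ/; /q/ → [χ] before /ʂ/. In each pair only manner changes, matching the following consonant, while place and voice stay constant.
The rule targets /b/ (voiced bilabial stop), which sits before the trigger /χ/ (fricative).
A voiced bilabial fricative is [β], so the surface segment is [β].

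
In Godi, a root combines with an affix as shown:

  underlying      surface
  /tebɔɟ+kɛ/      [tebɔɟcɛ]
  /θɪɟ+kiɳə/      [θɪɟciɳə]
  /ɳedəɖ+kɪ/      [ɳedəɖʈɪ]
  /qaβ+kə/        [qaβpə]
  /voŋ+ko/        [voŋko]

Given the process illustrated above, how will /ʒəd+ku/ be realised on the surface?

The data show progressive place assimilation: /k/ → [c] after /ɟ/; /k/ → [ʈ] after /ɖ/; /k/ → [p] after /β/. In each pair only place changes, matching the preceding consonant, while manner and voice stay constant.
Nothing changes in [voŋko]: there the adjacent consonants already agree in place (/k/ and /ŋ/ are both velar), so this form is consistent with the same rule.
/k/ is a voiceless velar stop. The preceding trigger /d/ is alveolar, so /k/ must become alveolar as well.
A voiceless alveolar stop is [t], so the surface segment is [t].

[ʒədtu]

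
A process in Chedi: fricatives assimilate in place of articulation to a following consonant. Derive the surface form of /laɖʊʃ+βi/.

[laɖʊɸβi]

The rule targets /ʃ/ (voiceless postalveolar fricative), which sits before the trigger /β/ (bilabial).
The voiceless bilabial fricative is [ɸ], so /ʃ/ → [ɸ].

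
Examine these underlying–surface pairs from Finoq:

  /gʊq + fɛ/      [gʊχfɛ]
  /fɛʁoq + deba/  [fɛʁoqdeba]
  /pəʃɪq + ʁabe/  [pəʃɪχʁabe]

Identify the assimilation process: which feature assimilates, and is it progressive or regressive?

regressive manner assimilation

Comparing underlying and surface forms, /q/ → [χ] is the alternation; the neighbouring /f/ is constant.
/q/ is a stop while /f/ is a fricative; the output [χ] is a fricative, matching the trigger — so the feature that spreads is manner.
Place and voice are unchanged, so the assimilation is partial, not total.
The other alternating form patterns the same way: /q/ → [χ] before /ʁ/ (stop → fricative, matching a fricative) — only manner changes, and always toward the following segment.
Nothing changes in [fɛʁoqdeba]: there the adjacent consonants already agree in manner (/q/ and /d/ are both stops), so this form is consistent with the same rule.
The trigger is the following segment, so the direction is regressive (anticipatory).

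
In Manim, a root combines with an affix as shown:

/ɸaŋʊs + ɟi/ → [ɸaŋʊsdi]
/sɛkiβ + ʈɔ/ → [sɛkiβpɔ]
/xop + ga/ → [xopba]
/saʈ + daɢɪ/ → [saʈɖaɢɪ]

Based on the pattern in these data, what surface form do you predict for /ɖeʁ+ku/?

[ɖeʁqu]

The data show progressive place assimilation: /ɟ/ → [d] after /s/; /ʈ/ → [p] after /β/; /g/ → [b] after /p/; /d/ → [ɖ] after /ʈ/. In each pair only place changes, matching the preceding consonant, while manner and voice stay constant.
/k/ is a voiceless velar stop. The preceding trigger /ʁ/ is uvular, so /k/ must become uvular as well.
The voiceless uvular stop is [q], so /k/ → [q].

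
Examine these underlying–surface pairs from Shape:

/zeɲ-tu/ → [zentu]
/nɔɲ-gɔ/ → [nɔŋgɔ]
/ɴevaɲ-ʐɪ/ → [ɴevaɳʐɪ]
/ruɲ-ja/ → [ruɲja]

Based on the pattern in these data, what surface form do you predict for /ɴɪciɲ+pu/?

[ɴɪcimpu]

The data show regressive place assimilation: /ɲ/ → [n] before /t/; /ɲ/ → [ŋ] before /g/; /ɲ/ → [ɳ] before /ʐ/. In each pair only place changes, matching the following consonant, while manner and voice stay constant.
No alternation appears in [ruɲja]: there the adjacent consonants already agree in place (/ɲ/ and /j/ are both palatal), so this form is consistent with the same rule.
/ɲ/ is a voiced palatal nasal. The following trigger /p/ is bilabial, so /ɲ/ must become bilabial as well.
Changing only its place to bilabial gives [m] — the voiced bilabial nasal.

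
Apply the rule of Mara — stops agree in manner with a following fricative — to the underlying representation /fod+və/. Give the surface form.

[fozvə]

/d/ is a voiced alveolar stop. The following trigger /v/ is a fricative, so /d/ must become a fricative as well.
A voiced alveolar fricative is [z], so the surface segment is [z].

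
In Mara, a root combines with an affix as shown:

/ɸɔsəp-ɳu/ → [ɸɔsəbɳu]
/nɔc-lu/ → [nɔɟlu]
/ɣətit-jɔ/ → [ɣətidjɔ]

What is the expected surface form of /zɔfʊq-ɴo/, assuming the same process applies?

[zɔfʊɢɴo]

The data show regressive voicing assimilation: /p/ → [b] before /ɳ/; /c/ → [ɟ] before /l/; /t/ → [d] before /j/. In each pair only voicing changes, matching the following consonant, while place and manner stay constant.
The rule targets /q/ (voiceless uvular stop), which sits before the trigger /ɴ/ (voiced).
A voiced uvular stop is [ɢ], so the surface segment is [ɢ].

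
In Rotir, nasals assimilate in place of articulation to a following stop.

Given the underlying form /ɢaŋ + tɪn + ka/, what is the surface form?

[ɢantɪŋka]

/ŋ/ is a voiced velar nasal. The following trigger /t/ is alveolar, so /ŋ/ must become alveolar as well.
Changing only its place to alveolar gives [n] — the voiced alveolar nasal.
At the second juncture, /n/ likewise becomes [ŋ] adjacent to /k/.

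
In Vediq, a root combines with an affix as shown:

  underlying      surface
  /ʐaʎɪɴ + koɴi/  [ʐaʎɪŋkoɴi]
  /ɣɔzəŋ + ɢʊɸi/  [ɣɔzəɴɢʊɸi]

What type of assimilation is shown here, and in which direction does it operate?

regressive place assimilation

Underlying /ɴ/ is realised as [ŋ] next to /k/; /k/ itself does not change.
The change uvular → velar matches the place of the following /k/, identifying this as place assimilation.
Manner and voice are unchanged, so the assimilation is partial, not total.
The same holds elsewhere in the data: /ŋ/ → [ɴ] before /ɢ/ (velar → uvular, matching uvular) — only place changes, and always toward the following segment.
Since the segment that changes precedes the conditioning segment, the assimilation is regressive.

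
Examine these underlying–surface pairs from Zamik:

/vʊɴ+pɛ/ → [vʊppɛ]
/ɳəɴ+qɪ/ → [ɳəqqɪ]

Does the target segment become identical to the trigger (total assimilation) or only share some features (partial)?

total assimilation

Comparing underlying and surface forms, /ɴ/ → [p] is the alternation; the neighbouring /p/ is constant.
The output [p] is identical to the trigger /p/ — every feature (place, manner, voicing) has been copied — so this is total assimilation.
The remaining alternation confirms this: /ɴ/ → [q] before /q/ — in each case the output is a copy of the following consonant.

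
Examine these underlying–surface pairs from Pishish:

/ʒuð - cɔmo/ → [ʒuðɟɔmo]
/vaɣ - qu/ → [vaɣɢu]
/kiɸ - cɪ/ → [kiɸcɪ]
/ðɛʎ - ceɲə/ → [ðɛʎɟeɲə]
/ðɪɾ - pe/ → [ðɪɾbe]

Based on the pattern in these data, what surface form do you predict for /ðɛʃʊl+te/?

The data show progressive voicing assimilation: /c/ → [ɟ] after /ð/; /q/ → [ɢ] after /ɣ/; /c/ → [ɟ] after /ʎ/; /p/ → [b] after /ɾ/. In each pair only voicing changes, matching the preceding consonant, while place and manner stay constant.
No alternation appears in [kiɸcɪ]: there the adjacent consonants already agree in voicing (/c/ and /ɸ/ are both voiceless), so this form is consistent with the same rule.
The rule targets /t/ (voiceless alveolar stop), which sits after the trigger /l/ (voiced).
The voiced alveolar stop is [d], so /t/ → [d].

[ðɛʃʊlde]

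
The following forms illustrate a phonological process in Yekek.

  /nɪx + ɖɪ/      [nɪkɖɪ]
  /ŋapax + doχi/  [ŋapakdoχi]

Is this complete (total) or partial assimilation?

Underlying /x/ is realised as [k] next to /ɖ/; /ɖ/ itself does not change.
/x/ is a fricative while /ɖ/ is a stop; the output [k] is a stop, matching the trigger — so the feature that spreads is manner.
Place and voice are unchanged, so the assimilation is partial, not total.
Checking the remaining alternation: /x/ → [k] before /d/ (fricative → stop, matching a stop) — only manner changes, and always toward the following segment.

partial assimilation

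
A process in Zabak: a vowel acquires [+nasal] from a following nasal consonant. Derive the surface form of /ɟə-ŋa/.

/ə/ sits next to the nasal /ŋ/ and is therefore nasalised to [ə̃].

[ɟə̃ŋa]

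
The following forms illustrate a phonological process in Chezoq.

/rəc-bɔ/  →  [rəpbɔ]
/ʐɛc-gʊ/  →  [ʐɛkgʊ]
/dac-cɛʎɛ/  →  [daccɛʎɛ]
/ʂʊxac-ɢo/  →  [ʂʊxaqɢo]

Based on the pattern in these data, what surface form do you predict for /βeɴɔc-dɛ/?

The data show regressive place assimilation: /c/ → [p] before /b/; /c/ → [k] before /g/; /c/ → [q] before /ɢ/. In each pair only place changes, matching the following consonant, while manner and voice stay constant.
Nothing changes in [daccɛʎɛ]: there the adjacent consonants already agree in place (/c/ and /c/ are both palatal), so this form is consistent with the same rule.
The rule targets /c/ (voiceless palatal stop), which sits before the trigger /d/ (alveolar).
Changing only its place to alveolar gives [t] — the voiceless alveolar stop.

[βeɴɔtdɛ]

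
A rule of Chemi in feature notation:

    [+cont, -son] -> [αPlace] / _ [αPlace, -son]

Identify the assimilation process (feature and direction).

regressive place assimilation

The rule copies the place features (abbreviated [Place]) from the environment onto the target, so the assimilating feature is place.
Since the environment is written after the underscore, the trigger follows the target; the direction is regressive.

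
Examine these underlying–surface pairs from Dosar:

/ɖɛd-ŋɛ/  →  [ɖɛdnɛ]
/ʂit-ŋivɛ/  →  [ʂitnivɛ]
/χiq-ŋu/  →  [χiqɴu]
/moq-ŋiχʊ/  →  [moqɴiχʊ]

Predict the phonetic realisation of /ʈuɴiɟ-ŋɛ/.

[ʈuɴiɟɲɛ]

The data show progressive place assimilation: /ŋ/ → [n] after /d/; /ŋ/ → [n] after /t/; /ŋ/ → [ɴ] after /q/. In each pair only place changes, matching the preceding consonant, while manner and voice stay constant.
/ŋ/ is a voiced velar nasal. The preceding trigger /ɟ/ is palatal, so /ŋ/ must become palatal as well.
The voiced palatal nasal is [ɲ], so /ŋ/ → [ɲ].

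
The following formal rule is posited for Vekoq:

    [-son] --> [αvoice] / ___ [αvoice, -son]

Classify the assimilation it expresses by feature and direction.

regressive voicing assimilation

The rule copies [voice] from the environment onto the target, so the assimilating feature is voicing.
Since the environment is written after the underscore, the trigger follows the target; the direction is regressive.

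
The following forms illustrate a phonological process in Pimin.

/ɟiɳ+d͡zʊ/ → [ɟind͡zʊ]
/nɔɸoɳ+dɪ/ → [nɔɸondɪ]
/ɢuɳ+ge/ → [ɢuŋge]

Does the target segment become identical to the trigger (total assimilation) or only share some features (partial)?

Underlying /ɳ/ is realised as [n] next to /d͡z/; /d͡z/ itself does not change.
The change retroflex → alveolar matches the place of the following /d͡z/, identifying this as place assimilation.
Manner and voice are unchanged, so the assimilation is partial, not total.
Checking the remaining alternations: /ɳ/ → [n] before /d/ (retroflex → alveolar, matching alveolar); /ɳ/ → [ŋ] before /g/ (retroflex → velar, matching velar) — only place changes, and always toward the following segment.

partial assimilation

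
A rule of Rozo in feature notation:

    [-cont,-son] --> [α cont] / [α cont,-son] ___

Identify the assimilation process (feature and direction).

progressive manner assimilation

The shared variable α links the value of [cont] on the target to that of the neighbouring obstruent. [cont] distinguishes stops from fricatives — a manner-of-articulation feature — so this is manner assimilation.
The conditioning segment sits to the left of the focus bar, meaning the trigger precedes the segment that changes — progressive assimilation.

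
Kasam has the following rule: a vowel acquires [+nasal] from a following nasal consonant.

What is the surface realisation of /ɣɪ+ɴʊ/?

[ɣɪ̃ɴʊ]

/ɪ/ sits next to the nasal /ɴ/ and is therefore nasalised to [ɪ̃].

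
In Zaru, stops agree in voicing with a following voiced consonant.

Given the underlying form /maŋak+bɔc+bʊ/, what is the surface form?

[maŋagbɔɟbʊ]

The rule targets /k/ (voiceless velar stop), which sits before the trigger /b/ (voiced).
A voiced velar stop is [g], so the surface segment is [g].
At the second juncture, /c/ likewise becomes [ɟ] adjacent to /b/.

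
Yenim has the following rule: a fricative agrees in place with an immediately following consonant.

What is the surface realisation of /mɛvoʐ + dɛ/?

[mɛvozdɛ]

/ʐ/ is a voiced retroflex fricative. The following trigger /d/ is alveolar, so /ʐ/ must become alveolar as well.
A voiced alveolar fricative is [z], so the surface segment is [z].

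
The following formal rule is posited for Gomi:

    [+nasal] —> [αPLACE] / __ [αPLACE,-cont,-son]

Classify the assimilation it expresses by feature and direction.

regressive place assimilation

The rule copies the place features (abbreviated [PLACE]) from the environment onto the target, so the assimilating feature is place.
Since the environment is written after the underscore, the trigger follows the target; the direction is regressive.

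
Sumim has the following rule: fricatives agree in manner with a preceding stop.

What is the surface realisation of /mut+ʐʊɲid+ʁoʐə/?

[mutɖʊɲidɢoʐə]

The rule targets /ʐ/ (voiced retroflex fricative), which sits after the trigger /t/ (stop).
Changing only its manner to stop gives [ɖ] — the voiced retroflex stop.
At the second juncture, /ʁ/ likewise becomes [ɢ] adjacent to /d/.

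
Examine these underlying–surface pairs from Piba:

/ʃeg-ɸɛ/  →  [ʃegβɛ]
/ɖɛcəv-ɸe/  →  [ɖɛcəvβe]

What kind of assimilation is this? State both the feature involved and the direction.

The segment that alternates is /ɸ/, which surfaces as [β] when adjacent to /g/.
/ɸ/ is voiceless while /g/ is voiced; the output [β] is voiced, matching the trigger — so the feature that spreads is voicing.
Place and manner are unchanged, so the assimilation is partial, not total.
The same holds elsewhere in the data: /ɸ/ → [β] after /v/ (voiceless → voiced, matching voiced) — only voicing changes, and always toward the preceding segment.
Since the segment that changes follows the conditioning segment, the assimilation is progressive.

progressive voicing assimilation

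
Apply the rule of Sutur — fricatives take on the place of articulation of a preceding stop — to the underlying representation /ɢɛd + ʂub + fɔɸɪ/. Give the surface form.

The rule targets /ʂ/ (voiceless retroflex fricative), which sits after the trigger /d/ (alveolar).
A voiceless alveolar fricative is [s], so the surface segment is [s].
At the second juncture, /f/ likewise becomes [ɸ] adjacent to /b/.

[ɢɛdsubɸɔɸɪ]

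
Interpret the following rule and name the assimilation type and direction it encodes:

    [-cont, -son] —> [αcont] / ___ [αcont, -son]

regressive manner assimilation

The rule copies [cont] (continuancy) from the environment onto the target stops; since [±cont] encodes the stop/fricative manner contrast, the assimilating dimension is manner.
Since the environment is written after the underscore, the trigger follows the target; the direction is regressive.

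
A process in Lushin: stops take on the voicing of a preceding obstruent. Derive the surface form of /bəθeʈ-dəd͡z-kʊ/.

The rule targets /d/ (voiced alveolar stop), which sits after the trigger /ʈ/ (voiceless).
Changing only its voicing to voiceless gives [t] — the voiceless alveolar stop.
The same rule applies at the second boundary: /k/ → [g] next to /d͡z/.

[bəθeʈtəd͡zgʊ]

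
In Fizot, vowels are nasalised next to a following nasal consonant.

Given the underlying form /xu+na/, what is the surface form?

[xũna]

The vowel /u/ is adjacent to the following nasal /n/, so it acquires [+nasal] and surfaces as [ũ].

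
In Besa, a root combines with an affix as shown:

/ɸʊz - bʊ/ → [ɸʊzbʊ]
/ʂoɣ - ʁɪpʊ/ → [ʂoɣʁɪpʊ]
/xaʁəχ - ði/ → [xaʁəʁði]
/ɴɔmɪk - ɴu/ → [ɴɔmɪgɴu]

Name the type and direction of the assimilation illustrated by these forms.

regressive voicing assimilation

The segment that alternates is /χ/, which surfaces as [ʁ] when adjacent to /ð/.
/χ/ is voiceless while /ð/ is voiced; the output [ʁ] is voiced, matching the trigger — so the feature that spreads is voicing.
Place and manner are unchanged, so the assimilation is partial, not total.
The same holds elsewhere in the data: /k/ → [g] before /ɴ/ (voiceless → voiced, matching voiced) — only voicing changes, and always toward the following segment.
Nothing changes in [ɸʊzbʊ], [ʂoɣʁɪpʊ]: there the adjacent consonants already agree in voicing (/z/ and /b/ are both voiced; /ɣ/ and /ʁ/ are both voiced), so these forms are consistent with the same rule.
Since the segment that changes precedes the conditioning segment, the assimilation is regressive.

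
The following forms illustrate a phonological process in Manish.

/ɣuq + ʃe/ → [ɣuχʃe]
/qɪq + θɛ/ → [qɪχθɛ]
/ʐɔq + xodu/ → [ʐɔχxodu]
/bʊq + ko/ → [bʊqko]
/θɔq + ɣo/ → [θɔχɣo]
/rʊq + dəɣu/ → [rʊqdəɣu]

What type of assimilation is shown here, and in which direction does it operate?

regressive manner assimilation

The segment that alternates is /q/, which surfaces as [χ] when adjacent to /ʃ/.
The change stop → fricative matches the manner of the following /ʃ/, identifying this as manner assimilation.
Place and voice are unchanged, so the assimilation is partial, not total.
The same holds elsewhere in the data: /q/ → [χ] before /θ/ (stop → fricative, matching a fricative); /q/ → [χ] before /x/ (stop → fricative, matching a fricative); /q/ → [χ] before /ɣ/ (stop → fricative, matching a fricative) — only manner changes, and always toward the following segment.
Nothing changes in [bʊqko], [rʊqdəɣu]: there the adjacent consonants already agree in manner (/q/ and /k/ are both stops; /q/ and /d/ are both stops), so these forms are consistent with the same rule.
Since the segment that changes precedes the conditioning segment, the assimilation is regressive.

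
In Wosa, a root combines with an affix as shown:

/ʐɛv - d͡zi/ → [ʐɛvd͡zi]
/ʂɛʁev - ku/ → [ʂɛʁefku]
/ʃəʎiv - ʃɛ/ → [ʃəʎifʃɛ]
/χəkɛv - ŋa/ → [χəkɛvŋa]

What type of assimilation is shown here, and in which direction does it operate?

The segment that alternates is /v/, which surfaces as [f] when adjacent to /k/.
/v/ is voiced while /k/ is voiceless; the output [f] is voiceless, matching the trigger — so the feature that spreads is voicing.
Place and manner are unchanged, so the assimilation is partial, not total.
Checking the remaining alternation: /v/ → [f] before /ʃ/ (voiced → voiceless, matching voiceless) — only voicing changes, and always toward the following segment.
No alternation appears in [ʐɛvd͡zi], [χəkɛvŋa]: there the adjacent consonants already agree in voicing (/v/ and /d͡z/ are both voiced; /v/ and /ŋ/ are both voiced), so these forms are consistent with the same rule.
Since the segment that changes precedes the conditioning segment, the assimilation is regressive.

regressive voicing assimilation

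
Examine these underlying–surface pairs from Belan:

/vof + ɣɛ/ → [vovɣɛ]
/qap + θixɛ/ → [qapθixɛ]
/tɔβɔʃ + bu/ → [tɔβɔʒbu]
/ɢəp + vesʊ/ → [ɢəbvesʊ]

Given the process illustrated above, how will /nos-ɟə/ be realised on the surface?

The data show regressive voicing assimilation: /f/ → [v] before /ɣ/; /ʃ/ → [ʒ] before /b/; /p/ → [b] before /v/. In each pair only voicing changes, matching the following consonant, while place and manner stay constant.
No alternation appears in [qapθixɛ]: there the adjacent consonants already agree in voicing (/p/ and /θ/ are both voiceless), so this form is consistent with the same rule.
The rule targets /s/ (voiceless alveolar fricative), which sits before the trigger /ɟ/ (voiced).
The voiced alveolar fricative is [z], so /s/ → [z].

[nozɟə]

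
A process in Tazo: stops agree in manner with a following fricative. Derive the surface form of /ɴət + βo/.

The rule targets /t/ (voiceless alveolar stop), which sits before the trigger /β/ (fricative).
A voiceless alveolar fricative is [s], so the surface segment is [s].

[ɴəsβo]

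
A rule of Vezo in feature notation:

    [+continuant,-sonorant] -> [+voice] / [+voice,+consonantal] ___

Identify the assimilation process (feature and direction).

The structural change is [+voice], and the conditioning segment [+voice,+consonantal] (a voiced consonant) is itself voiced, so the target comes to share the voicing of its neighbour — voicing assimilation.
The conditioning segment sits to the left of the focus bar, meaning the trigger precedes the segment that changes — progressive assimilation.

progressive voicing assimilation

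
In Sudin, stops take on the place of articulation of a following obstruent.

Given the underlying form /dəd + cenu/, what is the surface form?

/d/ is a voiced alveolar stop. The following trigger /c/ is palatal, so /d/ must become palatal as well.
Changing only its place to palatal gives [ɟ] — the voiced palatal stop.

[dəɟcenu]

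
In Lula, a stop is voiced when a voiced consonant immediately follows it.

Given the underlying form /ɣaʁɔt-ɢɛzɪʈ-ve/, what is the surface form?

[ɣaʁɔdɢɛzɪɖve]

The rule targets /t/ (voiceless alveolar stop), which sits before the trigger /ɢ/ (voiced).
A voiced alveolar stop is [d], so the surface segment is [d].
At the second juncture, /ʈ/ likewise becomes [ɖ] adjacent to /v/.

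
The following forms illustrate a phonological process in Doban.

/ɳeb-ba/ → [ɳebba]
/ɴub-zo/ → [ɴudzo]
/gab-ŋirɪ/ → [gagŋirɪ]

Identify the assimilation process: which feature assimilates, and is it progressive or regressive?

regressive place assimilation

The segment that alternates is /b/, which surfaces as [d] when adjacent to /z/.
/b/ is bilabial while /z/ is alveolar; the output [d] is alveolar, matching the trigger — so the feature that spreads is place.
Manner and voice are unchanged, so the assimilation is partial, not total.
The other alternating form patterns the same way: /b/ → [g] before /ŋ/ (bilabial → velar, matching velar) — only place changes, and always toward the following segment.
Nothing changes in [ɳebba]: there the adjacent consonants already agree in place (/b/ and /b/ are both bilabial), so this form is consistent with the same rule.
The trigger is the following segment, so the direction is regressive (anticipatory).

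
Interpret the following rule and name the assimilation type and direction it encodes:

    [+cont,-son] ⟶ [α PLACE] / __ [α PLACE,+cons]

regressive place assimilation

The rule copies the place features (abbreviated [PLACE]) from the environment onto the target, so the assimilating feature is place.
Since the environment is written after the underscore, the trigger follows the target; the direction is regressive.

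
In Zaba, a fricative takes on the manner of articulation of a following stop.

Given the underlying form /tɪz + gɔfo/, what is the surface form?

[tɪdgɔfo]

/z/ is a voiced alveolar fricative. The following trigger /g/ is a stop, so /z/ must become a stop as well.
Changing only its manner to stop gives [d] — the voiced alveolar stop.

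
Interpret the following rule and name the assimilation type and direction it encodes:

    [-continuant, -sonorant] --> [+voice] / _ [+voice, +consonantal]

regressive voicing assimilation

The target ([-continuant, -sonorant], stops) acquires [+voice] next to a voiced consonant ([+voice, +consonantal]) — it takes on the voicing of its neighbour, so the feature that spreads is voicing.
Since the environment is written after the underscore, the trigger follows the target; the direction is regressive.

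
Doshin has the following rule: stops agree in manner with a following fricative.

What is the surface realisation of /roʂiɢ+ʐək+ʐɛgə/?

[roʂiʁʐəxʐɛgə]

The rule targets /ɢ/ (voiced uvular stop), which sits before the trigger /ʐ/ (fricative).
Changing only its manner to fricative gives [ʁ] — the voiced uvular fricative.
At the second juncture, /k/ likewise becomes [x] adjacent to /ʐ/.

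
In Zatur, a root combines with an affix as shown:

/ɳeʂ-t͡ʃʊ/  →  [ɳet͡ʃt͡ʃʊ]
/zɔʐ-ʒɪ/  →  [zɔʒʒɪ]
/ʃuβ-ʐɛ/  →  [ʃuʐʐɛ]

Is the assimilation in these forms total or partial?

total assimilation

Comparing underlying and surface forms, /ʂ/ → [t͡ʃ] is the alternation; the neighbouring /t͡ʃ/ is constant.
The output [t͡ʃ] is identical to the trigger /t͡ʃ/ — every feature (place, manner, voicing) has been copied — so this is total assimilation.
The other forms behave the same way: /ʐ/ → [ʒ] before /ʒ/; /β/ → [ʐ] before /ʐ/ — in each case the output is a copy of the following consonant.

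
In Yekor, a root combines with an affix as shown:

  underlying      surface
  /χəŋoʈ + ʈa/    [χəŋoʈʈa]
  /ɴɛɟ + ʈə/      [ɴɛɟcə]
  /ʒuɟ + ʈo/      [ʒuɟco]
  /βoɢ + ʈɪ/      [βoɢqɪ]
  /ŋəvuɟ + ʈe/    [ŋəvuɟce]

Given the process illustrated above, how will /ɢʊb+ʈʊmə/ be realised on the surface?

The data show progressive place assimilation: /ʈ/ → [c] after /ɟ/; /ʈ/ → [q] after /ɢ/. In each pair only place changes, matching the preceding consonant, while manner and voice stay constant.
Nothing changes in [χəŋoʈʈa]: there the adjacent consonants already agree in place (/ʈ/ and /ʈ/ are both retroflex), so this form is consistent with the same rule.
The rule targets /ʈ/ (voiceless retroflex stop), which sits after the trigger /b/ (bilabial).
The voiceless bilabial stop is [p], so /ʈ/ → [p].

[ɢʊbpʊmə]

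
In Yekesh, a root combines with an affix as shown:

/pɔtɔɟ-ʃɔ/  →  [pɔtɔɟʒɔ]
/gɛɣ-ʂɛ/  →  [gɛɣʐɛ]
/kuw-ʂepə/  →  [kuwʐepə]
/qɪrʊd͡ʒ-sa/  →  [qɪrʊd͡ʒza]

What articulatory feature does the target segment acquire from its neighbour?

Comparing underlying and surface forms, /ʃ/ → [ʒ] is the alternation; the neighbouring /ɟ/ is constant.
The change voiceless → voiced matches the voicing of the preceding /ɟ/, identifying this as voicing assimilation.
Checking the remaining alternations: /ʂ/ → [ʐ] after /ɣ/ (voiceless → voiced, matching voiced); /ʂ/ → [ʐ] after /w/ (voiceless → voiced, matching voiced); /s/ → [z] after /d͡ʒ/ (voiceless → voiced, matching voiced) — only voicing changes, and always toward the preceding segment.

voicing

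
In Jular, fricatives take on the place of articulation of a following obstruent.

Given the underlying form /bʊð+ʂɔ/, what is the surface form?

[bʊʐʂɔ]

The rule targets /ð/ (voiced dental fricative), which sits before the trigger /ʂ/ (retroflex).
A voiced retroflex fricative is [ʐ], so the surface segment is [ʐ].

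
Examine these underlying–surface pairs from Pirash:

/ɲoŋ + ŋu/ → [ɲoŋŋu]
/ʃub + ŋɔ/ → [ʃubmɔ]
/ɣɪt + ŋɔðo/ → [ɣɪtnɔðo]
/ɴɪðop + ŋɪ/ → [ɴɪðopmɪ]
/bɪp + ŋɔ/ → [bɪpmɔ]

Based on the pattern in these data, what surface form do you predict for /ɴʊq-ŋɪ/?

The data show progressive place assimilation: /ŋ/ → [m] after /b/; /ŋ/ → [n] after /t/; /ŋ/ → [m] after /p/. In each pair only place changes, matching the preceding consonant, while manner and voice stay constant.
No alternation appears in [ɲoŋŋu]: there the adjacent consonants already agree in place (/ŋ/ and /ŋ/ are both velar), so this form is consistent with the same rule.
/ŋ/ is a voiced velar nasal. The preceding trigger /q/ is uvular, so /ŋ/ must become uvular as well.
Changing only its place to uvular gives [ɴ] — the voiced uvular nasal.

[ɴʊqɴɪ]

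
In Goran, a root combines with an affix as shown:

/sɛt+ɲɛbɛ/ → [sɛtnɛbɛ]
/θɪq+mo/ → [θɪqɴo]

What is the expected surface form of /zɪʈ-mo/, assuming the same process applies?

The data show progressive place assimilation: /ɲ/ → [n] after /t/; /m/ → [ɴ] after /q/. In each pair only place changes, matching the preceding consonant, while manner and voice stay constant.
The rule targets /m/ (voiced bilabial nasal), which sits after the trigger /ʈ/ (retroflex).
Changing only its place to retroflex gives [ɳ] — the voiced retroflex nasal.

[zɪʈɳo]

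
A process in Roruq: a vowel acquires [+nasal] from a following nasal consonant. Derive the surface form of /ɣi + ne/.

The vowel /i/ is adjacent to the following nasal /n/, so it acquires [+nasal] and surfaces as [ĩ].

[ɣĩne]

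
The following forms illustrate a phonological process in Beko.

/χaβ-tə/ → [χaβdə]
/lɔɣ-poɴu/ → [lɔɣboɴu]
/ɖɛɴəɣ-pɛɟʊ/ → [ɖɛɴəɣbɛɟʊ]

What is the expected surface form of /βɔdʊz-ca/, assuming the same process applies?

[βɔdʊzɟa]

The data show progressive voicing assimilation: /t/ → [d] after /β/; /p/ → [b] after /ɣ/. In each pair only voicing changes, matching the preceding consonant, while place and manner stay constant.
/c/ is a voiceless palatal stop. The preceding trigger /z/ is voiced, so /c/ must become voiced as well.
The voiced palatal stop is [ɟ], so /c/ → [ɟ].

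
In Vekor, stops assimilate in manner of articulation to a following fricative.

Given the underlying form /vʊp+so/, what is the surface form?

/p/ is a voiceless bilabial stop. The following trigger /s/ is a fricative, so /p/ must become a fricative as well.
A voiceless bilabial fricative is [ɸ], so the surface segment is [ɸ].

[vʊɸso]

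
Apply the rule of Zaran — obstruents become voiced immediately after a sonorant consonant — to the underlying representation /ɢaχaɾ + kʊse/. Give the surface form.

[ɢaχaɾgʊse]

/k/ is a voiceless velar stop. The preceding trigger /ɾ/ is voiced, so /k/ must become voiced as well.
The voiced velar stop is [g], so /k/ → [g].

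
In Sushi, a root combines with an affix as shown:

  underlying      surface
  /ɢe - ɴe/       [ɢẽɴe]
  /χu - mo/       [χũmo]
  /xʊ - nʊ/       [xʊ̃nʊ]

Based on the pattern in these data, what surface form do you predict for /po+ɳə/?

[põɳə]

The data show regressive nasality assimilation (vowel nasalisation): /e/ → [ẽ] before /ɴ/; /u/ → [ũ] before /m/; /ʊ/ → [ʊ̃] before /n/ — a vowel is nasalised by an immediately following nasal consonant.
/o/ sits next to the nasal /ɳ/ and is therefore nasalised to [õ].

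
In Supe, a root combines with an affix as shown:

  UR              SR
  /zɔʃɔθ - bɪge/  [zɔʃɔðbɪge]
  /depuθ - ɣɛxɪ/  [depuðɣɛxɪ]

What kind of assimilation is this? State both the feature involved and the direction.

regressive voicing assimilation

Underlying /θ/ is realised as [ð] next to /b/; /b/ itself does not change.
The change voiceless → voiced matches the voicing of the following /b/, identifying this as voicing assimilation.
Place and manner are unchanged, so the assimilation is partial, not total.
Checking the remaining alternation: /θ/ → [ð] before /ɣ/ (voiceless → voiced, matching voiced) — only voicing changes, and always toward the following segment.
The trigger is the following segment, so the direction is regressive (anticipatory).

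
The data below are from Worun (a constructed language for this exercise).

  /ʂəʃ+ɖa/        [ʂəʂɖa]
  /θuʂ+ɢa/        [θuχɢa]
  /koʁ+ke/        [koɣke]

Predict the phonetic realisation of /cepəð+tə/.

The data show regressive place assimilation: /ʃ/ → [ʂ] before /ɖ/; /ʂ/ → [χ] before /ɢ/; /ʁ/ → [ɣ] before /k/. In each pair only place changes, matching the following consonant, while manner and voice stay constant.
The rule targets /ð/ (voiced dental fricative), which sits before the trigger /t/ (alveolar).
A voiced alveolar fricative is [z], so the surface segment is [z].

[cepəztə]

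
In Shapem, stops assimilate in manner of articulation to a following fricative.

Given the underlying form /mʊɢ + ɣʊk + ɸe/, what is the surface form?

The rule targets /ɢ/ (voiced uvular stop), which sits before the trigger /ɣ/ (fricative).
Changing only its manner to fricative gives [ʁ] — the voiced uvular fricative.
The same rule applies at the second boundary: /k/ → [x] next to /ɸ/.

[mʊʁɣʊxɸe]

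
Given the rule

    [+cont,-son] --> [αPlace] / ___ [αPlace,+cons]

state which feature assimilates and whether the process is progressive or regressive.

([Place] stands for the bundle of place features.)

The rule copies the place features (abbreviated [Place]) from the environment onto the target, so the assimilating feature is place.
Since the environment is written after the underscore, the trigger follows the target; the direction is regressive.

regressive place assimilation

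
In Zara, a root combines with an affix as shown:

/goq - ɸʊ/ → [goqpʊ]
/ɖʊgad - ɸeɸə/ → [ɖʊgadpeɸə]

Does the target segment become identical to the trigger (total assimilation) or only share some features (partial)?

Underlying /ɸ/ is realised as [p] next to /q/; /q/ itself does not change.
The change fricative → stop matches the manner of the preceding /q/, identifying this as manner assimilation.
Place and voice are unchanged, so the assimilation is partial, not total.
The other alternating form patterns the same way: /ɸ/ → [p] after /d/ (fricative → stop, matching a stop) — only manner changes, and always toward the preceding segment.

partial assimilation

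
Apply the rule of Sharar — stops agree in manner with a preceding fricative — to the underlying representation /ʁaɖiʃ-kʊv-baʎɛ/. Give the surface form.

[ʁaɖiʃxʊvβaʎɛ]

The rule targets /k/ (voiceless velar stop), which sits after the trigger /ʃ/ (fricative).
Changing only its manner to fricative gives [x] — the voiceless velar fricative.
The same rule applies at the second boundary: /b/ → [β] next to /v/.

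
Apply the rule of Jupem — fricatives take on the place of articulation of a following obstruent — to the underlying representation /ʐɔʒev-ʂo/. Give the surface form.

[ʐɔʒeʐʂo]

The rule targets /v/ (voiced labiodental fricative), which sits before the trigger /ʂ/ (retroflex).
A voiced retroflex fricative is [ʐ], so the surface segment is [ʐ].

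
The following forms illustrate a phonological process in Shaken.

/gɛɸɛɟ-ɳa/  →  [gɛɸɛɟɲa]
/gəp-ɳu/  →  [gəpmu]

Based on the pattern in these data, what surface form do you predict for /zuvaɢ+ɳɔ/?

[zuvaɢɴɔ]

The data show progressive place assimilation: /ɳ/ → [ɲ] after /ɟ/; /ɳ/ → [m] after /p/. In each pair only place changes, matching the preceding consonant, while manner and voice stay constant.
The rule targets /ɳ/ (voiced retroflex nasal), which sits after the trigger /ɢ/ (uvular).
A voiced uvular nasal is [ɴ], so the surface segment is [ɴ].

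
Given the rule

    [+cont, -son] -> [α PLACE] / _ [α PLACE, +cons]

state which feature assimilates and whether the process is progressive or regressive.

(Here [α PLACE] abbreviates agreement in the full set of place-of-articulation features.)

The shared variable α links the value of the place features (abbreviated [PLACE]) on the target to the same value on the neighbouring segment, so place is the feature that assimilates.
The conditioning segment sits to the right of the focus bar, meaning the trigger follows the segment that changes — regressive assimilation.

regressive place assimilation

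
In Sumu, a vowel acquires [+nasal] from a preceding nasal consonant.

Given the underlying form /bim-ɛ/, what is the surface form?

/ɛ/ sits next to the nasal /m/ and is therefore nasalised to [ɛ̃].

[bimɛ̃]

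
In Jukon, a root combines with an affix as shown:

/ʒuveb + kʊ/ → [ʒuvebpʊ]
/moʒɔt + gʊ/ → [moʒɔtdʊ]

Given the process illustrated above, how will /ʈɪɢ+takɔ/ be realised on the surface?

[ʈɪɢqakɔ]

The data show progressive place assimilation: /k/ → [p] after /b/; /g/ → [d] after /t/. In each pair only place changes, matching the preceding consonant, while manner and voice stay constant.
/t/ is a voiceless alveolar stop. The preceding trigger /ɢ/ is uvular, so /t/ must become uvular as well.
A voiceless uvular stop is [q], so the surface segment is [q].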